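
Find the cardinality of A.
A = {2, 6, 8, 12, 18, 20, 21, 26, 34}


Set A = {2, 6, 8, 12, 18, 20, 21, 26, 34}
Listing elements: 2, 6, 8, 12, 18, 20, 21, 26, 34
Counting: 9 elements
|A| = 9

9


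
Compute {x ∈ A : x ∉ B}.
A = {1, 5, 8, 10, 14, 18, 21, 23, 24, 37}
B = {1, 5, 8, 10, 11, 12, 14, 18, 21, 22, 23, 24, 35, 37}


Set A = {1, 5, 8, 10, 14, 18, 21, 23, 24, 37}
Set B = {1, 5, 8, 10, 11, 12, 14, 18, 21, 22, 23, 24, 35, 37}
Check each element of A against B:
1 ∈ B, 5 ∈ B, 8 ∈ B, 10 ∈ B, 14 ∈ B, 18 ∈ B, 21 ∈ B, 23 ∈ B, 24 ∈ B, 37 ∈ B
Elements of A not in B: {}

{}


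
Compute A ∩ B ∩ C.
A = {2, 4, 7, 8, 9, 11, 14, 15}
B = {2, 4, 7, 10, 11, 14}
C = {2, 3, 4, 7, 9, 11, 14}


Set A = {2, 4, 7, 8, 9, 11, 14, 15}
Set B = {2, 4, 7, 10, 11, 14}
Set C = {2, 3, 4, 7, 9, 11, 14}
First, A ∩ B = {2, 4, 7, 11, 14}
Then, (A ∩ B) ∩ C = {2, 4, 7, 11, 14}

{2, 4, 7, 11, 14}


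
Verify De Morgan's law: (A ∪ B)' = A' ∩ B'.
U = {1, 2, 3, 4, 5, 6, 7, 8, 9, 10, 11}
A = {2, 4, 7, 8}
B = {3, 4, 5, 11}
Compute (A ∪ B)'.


U = {1, 2, 3, 4, 5, 6, 7, 8, 9, 10, 11}
A = {2, 4, 7, 8}, B = {3, 4, 5, 11}
A ∪ B = {2, 3, 4, 5, 7, 8, 11}
(A ∪ B)' = U \ (A ∪ B) = {1, 6, 9, 10}
Verification via A' ∩ B': A' = {1, 3, 5, 6, 9, 10, 11}, B' = {1, 2, 6, 7, 8, 9, 10}
A' ∩ B' = {1, 6, 9, 10} ✓

{1, 6, 9, 10}


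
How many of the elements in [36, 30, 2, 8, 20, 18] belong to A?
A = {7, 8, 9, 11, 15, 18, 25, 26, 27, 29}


Set A = {7, 8, 9, 11, 15, 18, 25, 26, 27, 29}
Candidates: [36, 30, 2, 8, 20, 18]
Check each candidate:
36 ∉ A, 30 ∉ A, 2 ∉ A, 8 ∈ A, 20 ∉ A, 18 ∈ A
Count of candidates in A: 2

2


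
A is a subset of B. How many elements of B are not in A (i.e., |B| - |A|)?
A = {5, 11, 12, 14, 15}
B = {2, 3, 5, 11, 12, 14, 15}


Set A = {5, 11, 12, 14, 15}, |A| = 5
Set B = {2, 3, 5, 11, 12, 14, 15}, |B| = 7
Since A ⊆ B: B \ A = {2, 3}
|B| - |A| = 7 - 5 = 2

2


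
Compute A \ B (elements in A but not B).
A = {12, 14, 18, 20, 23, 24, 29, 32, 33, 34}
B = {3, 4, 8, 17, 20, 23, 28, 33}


Set A = {12, 14, 18, 20, 23, 24, 29, 32, 33, 34}
Set B = {3, 4, 8, 17, 20, 23, 28, 33}
A \ B includes elements in A that are not in B.
Check each element of A:
12 (not in B, keep), 14 (not in B, keep), 18 (not in B, keep), 20 (in B, remove), 23 (in B, remove), 24 (not in B, keep), 29 (not in B, keep), 32 (not in B, keep), 33 (in B, remove), 34 (not in B, keep)
A \ B = {12, 14, 18, 24, 29, 32, 34}

{12, 14, 18, 24, 29, 32, 34}


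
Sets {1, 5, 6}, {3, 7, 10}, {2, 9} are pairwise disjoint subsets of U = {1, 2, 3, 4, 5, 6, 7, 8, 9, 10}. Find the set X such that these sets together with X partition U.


U = {1, 2, 3, 4, 5, 6, 7, 8, 9, 10}
Shown blocks: {1, 5, 6}, {3, 7, 10}, {2, 9}
A partition's blocks are pairwise disjoint and cover U, so the missing block = U \ (union of shown blocks).
Union of shown blocks: {1, 2, 3, 5, 6, 7, 9, 10}
Missing block = U \ (union) = {4, 8}

{4, 8}


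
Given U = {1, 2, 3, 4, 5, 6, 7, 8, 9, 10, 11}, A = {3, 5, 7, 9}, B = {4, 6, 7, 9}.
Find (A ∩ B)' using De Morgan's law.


U = {1, 2, 3, 4, 5, 6, 7, 8, 9, 10, 11}
A = {3, 5, 7, 9}, B = {4, 6, 7, 9}
A ∩ B = {7, 9}
(A ∩ B)' = U \ (A ∩ B) = {1, 2, 3, 4, 5, 6, 8, 10, 11}
Verification via A' ∪ B': A' = {1, 2, 4, 6, 8, 10, 11}, B' = {1, 2, 3, 5, 8, 10, 11}
A' ∪ B' = {1, 2, 3, 4, 5, 6, 8, 10, 11} ✓

{1, 2, 3, 4, 5, 6, 8, 10, 11}


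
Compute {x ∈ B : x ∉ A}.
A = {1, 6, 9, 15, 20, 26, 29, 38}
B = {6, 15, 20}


Set A = {1, 6, 9, 15, 20, 26, 29, 38}
Set B = {6, 15, 20}
Check each element of B against A:
6 ∈ A, 15 ∈ A, 20 ∈ A
Elements of B not in A: {}

{}


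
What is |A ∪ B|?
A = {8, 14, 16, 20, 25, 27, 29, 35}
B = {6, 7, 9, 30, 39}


Set A = {8, 14, 16, 20, 25, 27, 29, 35}, |A| = 8
Set B = {6, 7, 9, 30, 39}, |B| = 5
A ∩ B = {}, |A ∩ B| = 0
|A ∪ B| = |A| + |B| - |A ∩ B| = 8 + 5 - 0 = 13

13


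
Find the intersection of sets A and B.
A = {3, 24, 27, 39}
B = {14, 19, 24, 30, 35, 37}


Set A = {3, 24, 27, 39}
Set B = {14, 19, 24, 30, 35, 37}
A ∩ B includes only elements in both sets.
Check each element of A against B:
3 ✗, 24 ✓, 27 ✗, 39 ✗
A ∩ B = {24}

{24}


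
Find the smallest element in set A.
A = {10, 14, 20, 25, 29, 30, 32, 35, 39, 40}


Set A = {10, 14, 20, 25, 29, 30, 32, 35, 39, 40}
Elements in ascending order: 10, 14, 20, 25, 29, 30, 32, 35, 39, 40
The smallest element is 10.

10


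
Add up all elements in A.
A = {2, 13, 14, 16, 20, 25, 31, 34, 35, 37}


Set A = {2, 13, 14, 16, 20, 25, 31, 34, 35, 37}
Sum = 2 + 13 + 14 + 16 + 20 + 25 + 31 + 34 + 35 + 37 = 227

227


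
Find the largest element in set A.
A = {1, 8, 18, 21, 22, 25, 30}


Set A = {1, 8, 18, 21, 22, 25, 30}
Elements in ascending order: 1, 8, 18, 21, 22, 25, 30
The largest element is 30.

30


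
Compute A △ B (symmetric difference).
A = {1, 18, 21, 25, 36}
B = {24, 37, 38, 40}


Set A = {1, 18, 21, 25, 36}
Set B = {24, 37, 38, 40}
A △ B = (A \ B) ∪ (B \ A)
Elements in A but not B: {1, 18, 21, 25, 36}
Elements in B but not A: {24, 37, 38, 40}
A △ B = {1, 18, 21, 24, 25, 36, 37, 38, 40}

{1, 18, 21, 24, 25, 36, 37, 38, 40}


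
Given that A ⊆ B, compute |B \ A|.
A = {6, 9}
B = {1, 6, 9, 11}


Set A = {6, 9}, |A| = 2
Set B = {1, 6, 9, 11}, |B| = 4
Since A ⊆ B: B \ A = {1, 11}
|B| - |A| = 4 - 2 = 2

2


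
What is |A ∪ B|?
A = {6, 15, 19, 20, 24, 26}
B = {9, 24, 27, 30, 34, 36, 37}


Set A = {6, 15, 19, 20, 24, 26}, |A| = 6
Set B = {9, 24, 27, 30, 34, 36, 37}, |B| = 7
A ∩ B = {24}, |A ∩ B| = 1
|A ∪ B| = |A| + |B| - |A ∩ B| = 6 + 7 - 1 = 12

12


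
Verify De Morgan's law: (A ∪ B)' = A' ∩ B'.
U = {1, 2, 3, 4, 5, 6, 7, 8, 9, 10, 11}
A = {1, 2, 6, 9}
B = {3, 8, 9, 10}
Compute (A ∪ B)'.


U = {1, 2, 3, 4, 5, 6, 7, 8, 9, 10, 11}
A = {1, 2, 6, 9}, B = {3, 8, 9, 10}
A ∪ B = {1, 2, 3, 6, 8, 9, 10}
(A ∪ B)' = U \ (A ∪ B) = {4, 5, 7, 11}
Verification via A' ∩ B': A' = {3, 4, 5, 7, 8, 10, 11}, B' = {1, 2, 4, 5, 6, 7, 11}
A' ∩ B' = {4, 5, 7, 11} ✓

{4, 5, 7, 11}


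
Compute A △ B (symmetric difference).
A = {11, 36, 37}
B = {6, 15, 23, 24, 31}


Set A = {11, 36, 37}
Set B = {6, 15, 23, 24, 31}
A △ B = (A \ B) ∪ (B \ A)
Elements in A but not B: {11, 36, 37}
Elements in B but not A: {6, 15, 23, 24, 31}
A △ B = {6, 11, 15, 23, 24, 31, 36, 37}

{6, 11, 15, 23, 24, 31, 36, 37}


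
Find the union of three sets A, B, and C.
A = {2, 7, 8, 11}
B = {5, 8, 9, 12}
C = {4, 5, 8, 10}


Set A = {2, 7, 8, 11}
Set B = {5, 8, 9, 12}
Set C = {4, 5, 8, 10}
First, A ∪ B = {2, 5, 7, 8, 9, 11, 12}
Then, (A ∪ B) ∪ C = {2, 4, 5, 7, 8, 9, 10, 11, 12}

{2, 4, 5, 7, 8, 9, 10, 11, 12}


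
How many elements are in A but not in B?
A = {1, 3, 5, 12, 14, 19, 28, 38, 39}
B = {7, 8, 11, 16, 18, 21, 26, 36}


Set A = {1, 3, 5, 12, 14, 19, 28, 38, 39}
Set B = {7, 8, 11, 16, 18, 21, 26, 36}
A \ B = {1, 3, 5, 12, 14, 19, 28, 38, 39}
|A \ B| = 9

9


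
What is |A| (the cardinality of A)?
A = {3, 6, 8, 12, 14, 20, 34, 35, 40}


Set A = {3, 6, 8, 12, 14, 20, 34, 35, 40}
Listing elements: 3, 6, 8, 12, 14, 20, 34, 35, 40
Counting: 9 elements
|A| = 9

9


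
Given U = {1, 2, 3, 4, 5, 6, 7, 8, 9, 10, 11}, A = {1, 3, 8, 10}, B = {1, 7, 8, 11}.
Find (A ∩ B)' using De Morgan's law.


U = {1, 2, 3, 4, 5, 6, 7, 8, 9, 10, 11}
A = {1, 3, 8, 10}, B = {1, 7, 8, 11}
A ∩ B = {1, 8}
(A ∩ B)' = U \ (A ∩ B) = {2, 3, 4, 5, 6, 7, 9, 10, 11}
Verification via A' ∪ B': A' = {2, 4, 5, 6, 7, 9, 11}, B' = {2, 3, 4, 5, 6, 9, 10}
A' ∪ B' = {2, 3, 4, 5, 6, 7, 9, 10, 11} ✓

{2, 3, 4, 5, 6, 7, 9, 10, 11}


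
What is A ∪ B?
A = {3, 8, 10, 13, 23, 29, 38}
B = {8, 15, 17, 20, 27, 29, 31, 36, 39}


Set A = {3, 8, 10, 13, 23, 29, 38}
Set B = {8, 15, 17, 20, 27, 29, 31, 36, 39}
A ∪ B includes all elements in either set.
Elements from A: {3, 8, 10, 13, 23, 29, 38}
Elements from B not already included: {15, 17, 20, 27, 31, 36, 39}
A ∪ B = {3, 8, 10, 13, 15, 17, 20, 23, 27, 29, 31, 36, 38, 39}

{3, 8, 10, 13, 15, 17, 20, 23, 27, 29, 31, 36, 38, 39}


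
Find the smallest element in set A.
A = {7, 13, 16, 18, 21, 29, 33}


Set A = {7, 13, 16, 18, 21, 29, 33}
Elements in ascending order: 7, 13, 16, 18, 21, 29, 33
The smallest element is 7.

7


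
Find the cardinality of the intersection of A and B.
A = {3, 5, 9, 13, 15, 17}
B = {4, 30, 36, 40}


Set A = {3, 5, 9, 13, 15, 17}
Set B = {4, 30, 36, 40}
A ∩ B = {}
|A ∩ B| = 0

0


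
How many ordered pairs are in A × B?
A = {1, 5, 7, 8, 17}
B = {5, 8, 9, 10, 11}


Set A = {1, 5, 7, 8, 17} has 5 elements.
Set B = {5, 8, 9, 10, 11} has 5 elements.
|A × B| = |A| × |B| = 5 × 5 = 25

25


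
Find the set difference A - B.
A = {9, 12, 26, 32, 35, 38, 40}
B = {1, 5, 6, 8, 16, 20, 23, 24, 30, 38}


Set A = {9, 12, 26, 32, 35, 38, 40}
Set B = {1, 5, 6, 8, 16, 20, 23, 24, 30, 38}
A \ B includes elements in A that are not in B.
Check each element of A:
9 (not in B, keep), 12 (not in B, keep), 26 (not in B, keep), 32 (not in B, keep), 35 (not in B, keep), 38 (in B, remove), 40 (not in B, keep)
A \ B = {9, 12, 26, 32, 35, 40}

{9, 12, 26, 32, 35, 40}


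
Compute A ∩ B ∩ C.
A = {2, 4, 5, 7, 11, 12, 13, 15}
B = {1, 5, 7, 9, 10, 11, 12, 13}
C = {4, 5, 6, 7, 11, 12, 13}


Set A = {2, 4, 5, 7, 11, 12, 13, 15}
Set B = {1, 5, 7, 9, 10, 11, 12, 13}
Set C = {4, 5, 6, 7, 11, 12, 13}
First, A ∩ B = {5, 7, 11, 12, 13}
Then, (A ∩ B) ∩ C = {5, 7, 11, 12, 13}

{5, 7, 11, 12, 13}


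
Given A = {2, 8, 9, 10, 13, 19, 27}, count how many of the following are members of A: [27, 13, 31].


Set A = {2, 8, 9, 10, 13, 19, 27}
Candidates: [27, 13, 31]
Check each candidate:
27 ∈ A, 13 ∈ A, 31 ∉ A
Count of candidates in A: 2

2


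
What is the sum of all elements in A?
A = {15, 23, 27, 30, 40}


Set A = {15, 23, 27, 30, 40}
Sum = 15 + 23 + 27 + 30 + 40 = 135

135


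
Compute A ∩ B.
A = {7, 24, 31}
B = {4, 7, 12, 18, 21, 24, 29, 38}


Set A = {7, 24, 31}
Set B = {4, 7, 12, 18, 21, 24, 29, 38}
A ∩ B includes only elements in both sets.
Check each element of A against B:
7 ✓, 24 ✓, 31 ✗
A ∩ B = {7, 24}

{7, 24}


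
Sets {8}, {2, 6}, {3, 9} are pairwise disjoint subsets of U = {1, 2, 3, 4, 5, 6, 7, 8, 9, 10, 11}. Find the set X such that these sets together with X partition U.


U = {1, 2, 3, 4, 5, 6, 7, 8, 9, 10, 11}
Shown blocks: {8}, {2, 6}, {3, 9}
A partition's blocks are pairwise disjoint and cover U, so the missing block = U \ (union of shown blocks).
Union of shown blocks: {2, 3, 6, 8, 9}
Missing block = U \ (union) = {1, 4, 5, 7, 10, 11}

{1, 4, 5, 7, 10, 11}


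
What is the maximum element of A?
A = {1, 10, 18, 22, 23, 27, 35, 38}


Set A = {1, 10, 18, 22, 23, 27, 35, 38}
Elements in ascending order: 1, 10, 18, 22, 23, 27, 35, 38
The largest element is 38.

38


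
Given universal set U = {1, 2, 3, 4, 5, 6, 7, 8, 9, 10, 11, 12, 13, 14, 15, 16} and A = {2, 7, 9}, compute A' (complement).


Universal set U = {1, 2, 3, 4, 5, 6, 7, 8, 9, 10, 11, 12, 13, 14, 15, 16}
Set A = {2, 7, 9}
A' = U \ A = elements in U but not in A
Checking each element of U:
1 (not in A, include), 2 (in A, exclude), 3 (not in A, include), 4 (not in A, include), 5 (not in A, include), 6 (not in A, include), 7 (in A, exclude), 8 (not in A, include), 9 (in A, exclude), 10 (not in A, include), 11 (not in A, include), 12 (not in A, include), 13 (not in A, include), 14 (not in A, include), 15 (not in A, include), 16 (not in A, include)
A' = {1, 3, 4, 5, 6, 8, 10, 11, 12, 13, 14, 15, 16}

{1, 3, 4, 5, 6, 8, 10, 11, 12, 13, 14, 15, 16}


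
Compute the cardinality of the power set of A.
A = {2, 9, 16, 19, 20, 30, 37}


Set A = {2, 9, 16, 19, 20, 30, 37}
|A| = 7
The power set P(A) contains all subsets of A.
|P(A)| = 2^|A| = 2^7 = 128

128


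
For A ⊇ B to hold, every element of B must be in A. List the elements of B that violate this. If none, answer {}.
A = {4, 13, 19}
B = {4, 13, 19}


Set A = {4, 13, 19}
Set B = {4, 13, 19}
Check each element of B against A:
4 ∈ A, 13 ∈ A, 19 ∈ A
Elements of B not in A: {}

{}


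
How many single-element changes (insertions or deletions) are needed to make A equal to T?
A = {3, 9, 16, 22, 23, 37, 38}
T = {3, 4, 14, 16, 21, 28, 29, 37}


Set A = {3, 9, 16, 22, 23, 37, 38}
Set T = {3, 4, 14, 16, 21, 28, 29, 37}
Elements to remove from A (in A, not in T): {9, 22, 23, 38} → 4 removals
Elements to add to A (in T, not in A): {4, 14, 21, 28, 29} → 5 additions
Total edits = 4 + 5 = 9

9


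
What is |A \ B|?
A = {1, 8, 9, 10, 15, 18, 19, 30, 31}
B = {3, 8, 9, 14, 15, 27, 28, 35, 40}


Set A = {1, 8, 9, 10, 15, 18, 19, 30, 31}
Set B = {3, 8, 9, 14, 15, 27, 28, 35, 40}
A \ B = {1, 10, 18, 19, 30, 31}
|A \ B| = 6

6


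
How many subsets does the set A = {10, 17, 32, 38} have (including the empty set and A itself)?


Set A = {10, 17, 32, 38}
|A| = 4
The power set P(A) contains all subsets of A.
|P(A)| = 2^|A| = 2^4 = 16

16


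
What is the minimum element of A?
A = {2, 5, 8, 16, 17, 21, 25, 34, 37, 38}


Set A = {2, 5, 8, 16, 17, 21, 25, 34, 37, 38}
Elements in ascending order: 2, 5, 8, 16, 17, 21, 25, 34, 37, 38
The smallest element is 2.

2


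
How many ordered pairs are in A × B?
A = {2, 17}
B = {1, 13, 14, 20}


Set A = {2, 17} has 2 elements.
Set B = {1, 13, 14, 20} has 4 elements.
|A × B| = |A| × |B| = 2 × 4 = 8

8


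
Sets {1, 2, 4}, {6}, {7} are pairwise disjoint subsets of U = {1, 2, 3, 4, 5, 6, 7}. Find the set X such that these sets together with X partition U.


U = {1, 2, 3, 4, 5, 6, 7}
Shown blocks: {1, 2, 4}, {6}, {7}
A partition's blocks are pairwise disjoint and cover U, so the missing block = U \ (union of shown blocks).
Union of shown blocks: {1, 2, 4, 6, 7}
Missing block = U \ (union) = {3, 5}

{3, 5}


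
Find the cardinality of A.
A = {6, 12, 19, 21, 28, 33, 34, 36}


Set A = {6, 12, 19, 21, 28, 33, 34, 36}
Listing elements: 6, 12, 19, 21, 28, 33, 34, 36
Counting: 8 elements
|A| = 8

8


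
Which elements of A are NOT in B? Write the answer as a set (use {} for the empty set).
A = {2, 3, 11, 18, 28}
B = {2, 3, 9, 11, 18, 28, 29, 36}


Set A = {2, 3, 11, 18, 28}
Set B = {2, 3, 9, 11, 18, 28, 29, 36}
Check each element of A against B:
2 ∈ B, 3 ∈ B, 11 ∈ B, 18 ∈ B, 28 ∈ B
Elements of A not in B: {}

{}


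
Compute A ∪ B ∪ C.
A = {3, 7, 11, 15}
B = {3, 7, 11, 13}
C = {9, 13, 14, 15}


Set A = {3, 7, 11, 15}
Set B = {3, 7, 11, 13}
Set C = {9, 13, 14, 15}
First, A ∪ B = {3, 7, 11, 13, 15}
Then, (A ∪ B) ∪ C = {3, 7, 9, 11, 13, 14, 15}

{3, 7, 9, 11, 13, 14, 15}


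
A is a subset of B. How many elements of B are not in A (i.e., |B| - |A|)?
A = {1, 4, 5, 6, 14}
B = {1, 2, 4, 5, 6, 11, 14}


Set A = {1, 4, 5, 6, 14}, |A| = 5
Set B = {1, 2, 4, 5, 6, 11, 14}, |B| = 7
Since A ⊆ B: B \ A = {2, 11}
|B| - |A| = 7 - 5 = 2

2


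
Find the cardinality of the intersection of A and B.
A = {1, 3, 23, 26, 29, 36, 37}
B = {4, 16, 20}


Set A = {1, 3, 23, 26, 29, 36, 37}
Set B = {4, 16, 20}
A ∩ B = {}
|A ∩ B| = 0

0


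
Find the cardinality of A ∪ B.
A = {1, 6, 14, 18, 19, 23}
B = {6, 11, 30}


Set A = {1, 6, 14, 18, 19, 23}, |A| = 6
Set B = {6, 11, 30}, |B| = 3
A ∩ B = {6}, |A ∩ B| = 1
|A ∪ B| = |A| + |B| - |A ∩ B| = 6 + 3 - 1 = 8

8


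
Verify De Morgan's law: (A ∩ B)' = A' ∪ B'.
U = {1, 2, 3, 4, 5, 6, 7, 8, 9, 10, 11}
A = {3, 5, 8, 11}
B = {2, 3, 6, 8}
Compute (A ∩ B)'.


U = {1, 2, 3, 4, 5, 6, 7, 8, 9, 10, 11}
A = {3, 5, 8, 11}, B = {2, 3, 6, 8}
A ∩ B = {3, 8}
(A ∩ B)' = U \ (A ∩ B) = {1, 2, 4, 5, 6, 7, 9, 10, 11}
Verification via A' ∪ B': A' = {1, 2, 4, 6, 7, 9, 10}, B' = {1, 4, 5, 7, 9, 10, 11}
A' ∪ B' = {1, 2, 4, 5, 6, 7, 9, 10, 11} ✓

{1, 2, 4, 5, 6, 7, 9, 10, 11}


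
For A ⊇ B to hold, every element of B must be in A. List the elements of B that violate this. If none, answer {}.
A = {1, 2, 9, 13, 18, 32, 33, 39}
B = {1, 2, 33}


Set A = {1, 2, 9, 13, 18, 32, 33, 39}
Set B = {1, 2, 33}
Check each element of B against A:
1 ∈ A, 2 ∈ A, 33 ∈ A
Elements of B not in A: {}

{}


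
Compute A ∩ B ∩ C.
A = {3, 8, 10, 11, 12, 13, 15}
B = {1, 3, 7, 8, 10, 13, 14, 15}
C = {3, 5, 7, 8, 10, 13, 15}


Set A = {3, 8, 10, 11, 12, 13, 15}
Set B = {1, 3, 7, 8, 10, 13, 14, 15}
Set C = {3, 5, 7, 8, 10, 13, 15}
First, A ∩ B = {3, 8, 10, 13, 15}
Then, (A ∩ B) ∩ C = {3, 8, 10, 13, 15}

{3, 8, 10, 13, 15}


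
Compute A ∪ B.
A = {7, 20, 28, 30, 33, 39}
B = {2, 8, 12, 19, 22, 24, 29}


Set A = {7, 20, 28, 30, 33, 39}
Set B = {2, 8, 12, 19, 22, 24, 29}
A ∪ B includes all elements in either set.
Elements from A: {7, 20, 28, 30, 33, 39}
Elements from B not already included: {2, 8, 12, 19, 22, 24, 29}
A ∪ B = {2, 7, 8, 12, 19, 20, 22, 24, 28, 29, 30, 33, 39}

{2, 7, 8, 12, 19, 20, 22, 24, 28, 29, 30, 33, 39}


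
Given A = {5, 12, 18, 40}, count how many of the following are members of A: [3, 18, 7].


Set A = {5, 12, 18, 40}
Candidates: [3, 18, 7]
Check each candidate:
3 ∉ A, 18 ∈ A, 7 ∉ A
Count of candidates in A: 1

1


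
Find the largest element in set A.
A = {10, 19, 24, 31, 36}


Set A = {10, 19, 24, 31, 36}
Elements in ascending order: 10, 19, 24, 31, 36
The largest element is 36.

36


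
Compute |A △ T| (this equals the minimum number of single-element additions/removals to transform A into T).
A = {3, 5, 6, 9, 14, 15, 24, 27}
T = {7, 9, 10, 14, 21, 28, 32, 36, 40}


Set A = {3, 5, 6, 9, 14, 15, 24, 27}
Set T = {7, 9, 10, 14, 21, 28, 32, 36, 40}
Elements to remove from A (in A, not in T): {3, 5, 6, 15, 24, 27} → 6 removals
Elements to add to A (in T, not in A): {7, 10, 21, 28, 32, 36, 40} → 7 additions
Total edits = 6 + 7 = 13

13


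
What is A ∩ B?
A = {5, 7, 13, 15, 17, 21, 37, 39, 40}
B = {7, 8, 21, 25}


Set A = {5, 7, 13, 15, 17, 21, 37, 39, 40}
Set B = {7, 8, 21, 25}
A ∩ B includes only elements in both sets.
Check each element of A against B:
5 ✗, 7 ✓, 13 ✗, 15 ✗, 17 ✗, 21 ✓, 37 ✗, 39 ✗, 40 ✗
A ∩ B = {7, 21}

{7, 21}


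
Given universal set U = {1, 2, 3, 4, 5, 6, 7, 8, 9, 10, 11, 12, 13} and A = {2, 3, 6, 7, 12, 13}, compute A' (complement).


Universal set U = {1, 2, 3, 4, 5, 6, 7, 8, 9, 10, 11, 12, 13}
Set A = {2, 3, 6, 7, 12, 13}
A' = U \ A = elements in U but not in A
Checking each element of U:
1 (not in A, include), 2 (in A, exclude), 3 (in A, exclude), 4 (not in A, include), 5 (not in A, include), 6 (in A, exclude), 7 (in A, exclude), 8 (not in A, include), 9 (not in A, include), 10 (not in A, include), 11 (not in A, include), 12 (in A, exclude), 13 (in A, exclude)
A' = {1, 4, 5, 8, 9, 10, 11}

{1, 4, 5, 8, 9, 10, 11}


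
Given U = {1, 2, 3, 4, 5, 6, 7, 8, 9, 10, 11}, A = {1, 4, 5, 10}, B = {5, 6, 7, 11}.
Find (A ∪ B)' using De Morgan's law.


U = {1, 2, 3, 4, 5, 6, 7, 8, 9, 10, 11}
A = {1, 4, 5, 10}, B = {5, 6, 7, 11}
A ∪ B = {1, 4, 5, 6, 7, 10, 11}
(A ∪ B)' = U \ (A ∪ B) = {2, 3, 8, 9}
Verification via A' ∩ B': A' = {2, 3, 6, 7, 8, 9, 11}, B' = {1, 2, 3, 4, 8, 9, 10}
A' ∩ B' = {2, 3, 8, 9} ✓

{2, 3, 8, 9}


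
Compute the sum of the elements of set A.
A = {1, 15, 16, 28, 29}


Set A = {1, 15, 16, 28, 29}
Sum = 1 + 15 + 16 + 28 + 29 = 89

89


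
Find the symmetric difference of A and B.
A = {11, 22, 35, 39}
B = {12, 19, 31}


Set A = {11, 22, 35, 39}
Set B = {12, 19, 31}
A △ B = (A \ B) ∪ (B \ A)
Elements in A but not B: {11, 22, 35, 39}
Elements in B but not A: {12, 19, 31}
A △ B = {11, 12, 19, 22, 31, 35, 39}

{11, 12, 19, 22, 31, 35, 39}


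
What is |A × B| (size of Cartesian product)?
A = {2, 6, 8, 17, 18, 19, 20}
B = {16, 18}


Set A = {2, 6, 8, 17, 18, 19, 20} has 7 elements.
Set B = {16, 18} has 2 elements.
|A × B| = |A| × |B| = 7 × 2 = 14

14


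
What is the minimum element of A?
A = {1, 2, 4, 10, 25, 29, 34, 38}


Set A = {1, 2, 4, 10, 25, 29, 34, 38}
Elements in ascending order: 1, 2, 4, 10, 25, 29, 34, 38
The smallest element is 1.

1


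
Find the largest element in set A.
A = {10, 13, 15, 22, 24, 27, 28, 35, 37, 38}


Set A = {10, 13, 15, 22, 24, 27, 28, 35, 37, 38}
Elements in ascending order: 10, 13, 15, 22, 24, 27, 28, 35, 37, 38
The largest element is 38.

38


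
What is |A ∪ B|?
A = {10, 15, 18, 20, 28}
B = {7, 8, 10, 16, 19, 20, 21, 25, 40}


Set A = {10, 15, 18, 20, 28}, |A| = 5
Set B = {7, 8, 10, 16, 19, 20, 21, 25, 40}, |B| = 9
A ∩ B = {10, 20}, |A ∩ B| = 2
|A ∪ B| = |A| + |B| - |A ∩ B| = 5 + 9 - 2 = 12

12


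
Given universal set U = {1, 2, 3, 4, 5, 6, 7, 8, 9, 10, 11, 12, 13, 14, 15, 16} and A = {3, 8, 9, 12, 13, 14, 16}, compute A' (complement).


Universal set U = {1, 2, 3, 4, 5, 6, 7, 8, 9, 10, 11, 12, 13, 14, 15, 16}
Set A = {3, 8, 9, 12, 13, 14, 16}
A' = U \ A = elements in U but not in A
Checking each element of U:
1 (not in A, include), 2 (not in A, include), 3 (in A, exclude), 4 (not in A, include), 5 (not in A, include), 6 (not in A, include), 7 (not in A, include), 8 (in A, exclude), 9 (in A, exclude), 10 (not in A, include), 11 (not in A, include), 12 (in A, exclude), 13 (in A, exclude), 14 (in A, exclude), 15 (not in A, include), 16 (in A, exclude)
A' = {1, 2, 4, 5, 6, 7, 10, 11, 15}

{1, 2, 4, 5, 6, 7, 10, 11, 15}


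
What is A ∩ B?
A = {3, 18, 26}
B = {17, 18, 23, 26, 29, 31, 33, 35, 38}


Set A = {3, 18, 26}
Set B = {17, 18, 23, 26, 29, 31, 33, 35, 38}
A ∩ B includes only elements in both sets.
Check each element of A against B:
3 ✗, 18 ✓, 26 ✓
A ∩ B = {18, 26}

{18, 26}


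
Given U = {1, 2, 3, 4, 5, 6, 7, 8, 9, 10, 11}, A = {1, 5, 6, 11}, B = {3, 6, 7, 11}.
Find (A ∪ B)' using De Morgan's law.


U = {1, 2, 3, 4, 5, 6, 7, 8, 9, 10, 11}
A = {1, 5, 6, 11}, B = {3, 6, 7, 11}
A ∪ B = {1, 3, 5, 6, 7, 11}
(A ∪ B)' = U \ (A ∪ B) = {2, 4, 8, 9, 10}
Verification via A' ∩ B': A' = {2, 3, 4, 7, 8, 9, 10}, B' = {1, 2, 4, 5, 8, 9, 10}
A' ∩ B' = {2, 4, 8, 9, 10} ✓

{2, 4, 8, 9, 10}


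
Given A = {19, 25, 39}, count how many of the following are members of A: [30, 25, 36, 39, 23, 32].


Set A = {19, 25, 39}
Candidates: [30, 25, 36, 39, 23, 32]
Check each candidate:
30 ∉ A, 25 ∈ A, 36 ∉ A, 39 ∈ A, 23 ∉ A, 32 ∉ A
Count of candidates in A: 2

2


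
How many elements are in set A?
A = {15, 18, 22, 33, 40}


Set A = {15, 18, 22, 33, 40}
Listing elements: 15, 18, 22, 33, 40
Counting: 5 elements
|A| = 5

5


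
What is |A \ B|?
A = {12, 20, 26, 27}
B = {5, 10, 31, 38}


Set A = {12, 20, 26, 27}
Set B = {5, 10, 31, 38}
A \ B = {12, 20, 26, 27}
|A \ B| = 4

4


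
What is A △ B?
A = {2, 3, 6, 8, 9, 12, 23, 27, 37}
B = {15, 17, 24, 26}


Set A = {2, 3, 6, 8, 9, 12, 23, 27, 37}
Set B = {15, 17, 24, 26}
A △ B = (A \ B) ∪ (B \ A)
Elements in A but not B: {2, 3, 6, 8, 9, 12, 23, 27, 37}
Elements in B but not A: {15, 17, 24, 26}
A △ B = {2, 3, 6, 8, 9, 12, 15, 17, 23, 24, 26, 27, 37}

{2, 3, 6, 8, 9, 12, 15, 17, 23, 24, 26, 27, 37}


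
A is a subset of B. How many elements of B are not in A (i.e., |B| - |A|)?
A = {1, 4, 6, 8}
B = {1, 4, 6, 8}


Set A = {1, 4, 6, 8}, |A| = 4
Set B = {1, 4, 6, 8}, |B| = 4
Since A ⊆ B: B \ A = {}
|B| - |A| = 4 - 4 = 0

0


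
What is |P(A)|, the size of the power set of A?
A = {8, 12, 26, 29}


Set A = {8, 12, 26, 29}
|A| = 4
The power set P(A) contains all subsets of A.
|P(A)| = 2^|A| = 2^4 = 16

16


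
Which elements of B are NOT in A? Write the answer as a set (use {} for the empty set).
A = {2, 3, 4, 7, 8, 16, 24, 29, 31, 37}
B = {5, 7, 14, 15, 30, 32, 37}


Set A = {2, 3, 4, 7, 8, 16, 24, 29, 31, 37}
Set B = {5, 7, 14, 15, 30, 32, 37}
Check each element of B against A:
5 ∉ A (include), 7 ∈ A, 14 ∉ A (include), 15 ∉ A (include), 30 ∉ A (include), 32 ∉ A (include), 37 ∈ A
Elements of B not in A: {5, 14, 15, 30, 32}

{5, 14, 15, 30, 32}


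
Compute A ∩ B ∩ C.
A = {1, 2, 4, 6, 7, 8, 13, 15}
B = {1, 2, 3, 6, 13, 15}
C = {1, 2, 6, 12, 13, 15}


Set A = {1, 2, 4, 6, 7, 8, 13, 15}
Set B = {1, 2, 3, 6, 13, 15}
Set C = {1, 2, 6, 12, 13, 15}
First, A ∩ B = {1, 2, 6, 13, 15}
Then, (A ∩ B) ∩ C = {1, 2, 6, 13, 15}

{1, 2, 6, 13, 15}


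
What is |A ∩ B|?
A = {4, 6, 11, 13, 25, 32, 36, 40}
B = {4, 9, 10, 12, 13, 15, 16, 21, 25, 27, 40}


Set A = {4, 6, 11, 13, 25, 32, 36, 40}
Set B = {4, 9, 10, 12, 13, 15, 16, 21, 25, 27, 40}
A ∩ B = {4, 13, 25, 40}
|A ∩ B| = 4

4


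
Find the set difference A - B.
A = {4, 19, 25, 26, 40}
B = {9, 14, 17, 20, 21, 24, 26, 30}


Set A = {4, 19, 25, 26, 40}
Set B = {9, 14, 17, 20, 21, 24, 26, 30}
A \ B includes elements in A that are not in B.
Check each element of A:
4 (not in B, keep), 19 (not in B, keep), 25 (not in B, keep), 26 (in B, remove), 40 (not in B, keep)
A \ B = {4, 19, 25, 40}

{4, 19, 25, 40}


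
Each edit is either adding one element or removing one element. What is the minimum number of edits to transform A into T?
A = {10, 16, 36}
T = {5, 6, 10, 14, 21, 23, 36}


Set A = {10, 16, 36}
Set T = {5, 6, 10, 14, 21, 23, 36}
Elements to remove from A (in A, not in T): {16} → 1 removals
Elements to add to A (in T, not in A): {5, 6, 14, 21, 23} → 5 additions
Total edits = 1 + 5 = 6

6


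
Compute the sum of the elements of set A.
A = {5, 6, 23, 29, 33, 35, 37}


Set A = {5, 6, 23, 29, 33, 35, 37}
Sum = 5 + 6 + 23 + 29 + 33 + 35 + 37 = 168

168


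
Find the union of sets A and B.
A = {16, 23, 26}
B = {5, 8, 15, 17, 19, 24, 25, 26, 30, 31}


Set A = {16, 23, 26}
Set B = {5, 8, 15, 17, 19, 24, 25, 26, 30, 31}
A ∪ B includes all elements in either set.
Elements from A: {16, 23, 26}
Elements from B not already included: {5, 8, 15, 17, 19, 24, 25, 30, 31}
A ∪ B = {5, 8, 15, 16, 17, 19, 23, 24, 25, 26, 30, 31}

{5, 8, 15, 16, 17, 19, 23, 24, 25, 26, 30, 31}


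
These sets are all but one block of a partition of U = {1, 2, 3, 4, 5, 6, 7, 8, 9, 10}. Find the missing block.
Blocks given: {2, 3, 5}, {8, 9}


U = {1, 2, 3, 4, 5, 6, 7, 8, 9, 10}
Shown blocks: {2, 3, 5}, {8, 9}
A partition's blocks are pairwise disjoint and cover U, so the missing block = U \ (union of shown blocks).
Union of shown blocks: {2, 3, 5, 8, 9}
Missing block = U \ (union) = {1, 4, 6, 7, 10}

{1, 4, 6, 7, 10}


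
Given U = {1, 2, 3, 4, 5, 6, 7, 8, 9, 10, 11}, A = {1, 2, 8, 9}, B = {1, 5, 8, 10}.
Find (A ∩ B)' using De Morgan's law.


U = {1, 2, 3, 4, 5, 6, 7, 8, 9, 10, 11}
A = {1, 2, 8, 9}, B = {1, 5, 8, 10}
A ∩ B = {1, 8}
(A ∩ B)' = U \ (A ∩ B) = {2, 3, 4, 5, 6, 7, 9, 10, 11}
Verification via A' ∪ B': A' = {3, 4, 5, 6, 7, 10, 11}, B' = {2, 3, 4, 6, 7, 9, 11}
A' ∪ B' = {2, 3, 4, 5, 6, 7, 9, 10, 11} ✓

{2, 3, 4, 5, 6, 7, 9, 10, 11}


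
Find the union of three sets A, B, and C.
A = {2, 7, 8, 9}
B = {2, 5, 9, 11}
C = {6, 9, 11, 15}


Set A = {2, 7, 8, 9}
Set B = {2, 5, 9, 11}
Set C = {6, 9, 11, 15}
First, A ∪ B = {2, 5, 7, 8, 9, 11}
Then, (A ∪ B) ∪ C = {2, 5, 6, 7, 8, 9, 11, 15}

{2, 5, 6, 7, 8, 9, 11, 15}


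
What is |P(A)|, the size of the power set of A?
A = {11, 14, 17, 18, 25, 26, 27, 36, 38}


Set A = {11, 14, 17, 18, 25, 26, 27, 36, 38}
|A| = 9
The power set P(A) contains all subsets of A.
|P(A)| = 2^|A| = 2^9 = 512

512


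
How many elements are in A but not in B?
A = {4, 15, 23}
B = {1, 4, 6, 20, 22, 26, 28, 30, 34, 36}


Set A = {4, 15, 23}
Set B = {1, 4, 6, 20, 22, 26, 28, 30, 34, 36}
A \ B = {15, 23}
|A \ B| = 2

2


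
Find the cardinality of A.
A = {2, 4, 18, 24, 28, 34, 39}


Set A = {2, 4, 18, 24, 28, 34, 39}
Listing elements: 2, 4, 18, 24, 28, 34, 39
Counting: 7 elements
|A| = 7

7


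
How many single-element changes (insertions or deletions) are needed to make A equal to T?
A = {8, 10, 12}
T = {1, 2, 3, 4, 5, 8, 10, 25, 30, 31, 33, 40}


Set A = {8, 10, 12}
Set T = {1, 2, 3, 4, 5, 8, 10, 25, 30, 31, 33, 40}
Elements to remove from A (in A, not in T): {12} → 1 removals
Elements to add to A (in T, not in A): {1, 2, 3, 4, 5, 25, 30, 31, 33, 40} → 10 additions
Total edits = 1 + 10 = 11

11


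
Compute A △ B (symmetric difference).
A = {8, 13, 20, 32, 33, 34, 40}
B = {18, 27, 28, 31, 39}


Set A = {8, 13, 20, 32, 33, 34, 40}
Set B = {18, 27, 28, 31, 39}
A △ B = (A \ B) ∪ (B \ A)
Elements in A but not B: {8, 13, 20, 32, 33, 34, 40}
Elements in B but not A: {18, 27, 28, 31, 39}
A △ B = {8, 13, 18, 20, 27, 28, 31, 32, 33, 34, 39, 40}

{8, 13, 18, 20, 27, 28, 31, 32, 33, 34, 39, 40}


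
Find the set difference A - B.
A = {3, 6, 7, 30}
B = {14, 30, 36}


Set A = {3, 6, 7, 30}
Set B = {14, 30, 36}
A \ B includes elements in A that are not in B.
Check each element of A:
3 (not in B, keep), 6 (not in B, keep), 7 (not in B, keep), 30 (in B, remove)
A \ B = {3, 6, 7}

{3, 6, 7}


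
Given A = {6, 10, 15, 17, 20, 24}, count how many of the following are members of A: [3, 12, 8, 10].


Set A = {6, 10, 15, 17, 20, 24}
Candidates: [3, 12, 8, 10]
Check each candidate:
3 ∉ A, 12 ∉ A, 8 ∉ A, 10 ∈ A
Count of candidates in A: 1

1


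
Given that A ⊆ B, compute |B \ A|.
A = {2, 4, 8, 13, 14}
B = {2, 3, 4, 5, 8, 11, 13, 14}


Set A = {2, 4, 8, 13, 14}, |A| = 5
Set B = {2, 3, 4, 5, 8, 11, 13, 14}, |B| = 8
Since A ⊆ B: B \ A = {3, 5, 11}
|B| - |A| = 8 - 5 = 3

3


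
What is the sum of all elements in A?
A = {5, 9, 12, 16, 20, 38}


Set A = {5, 9, 12, 16, 20, 38}
Sum = 5 + 9 + 12 + 16 + 20 + 38 = 100

100


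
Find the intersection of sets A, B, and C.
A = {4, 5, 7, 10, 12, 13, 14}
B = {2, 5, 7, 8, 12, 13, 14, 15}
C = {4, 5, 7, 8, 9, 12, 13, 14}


Set A = {4, 5, 7, 10, 12, 13, 14}
Set B = {2, 5, 7, 8, 12, 13, 14, 15}
Set C = {4, 5, 7, 8, 9, 12, 13, 14}
First, A ∩ B = {5, 7, 12, 13, 14}
Then, (A ∩ B) ∩ C = {5, 7, 12, 13, 14}

{5, 7, 12, 13, 14}


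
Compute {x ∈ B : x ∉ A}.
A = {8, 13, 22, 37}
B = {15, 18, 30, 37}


Set A = {8, 13, 22, 37}
Set B = {15, 18, 30, 37}
Check each element of B against A:
15 ∉ A (include), 18 ∉ A (include), 30 ∉ A (include), 37 ∈ A
Elements of B not in A: {15, 18, 30}

{15, 18, 30}


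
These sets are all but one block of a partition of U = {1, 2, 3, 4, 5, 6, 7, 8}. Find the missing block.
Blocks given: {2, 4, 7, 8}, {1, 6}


U = {1, 2, 3, 4, 5, 6, 7, 8}
Shown blocks: {2, 4, 7, 8}, {1, 6}
A partition's blocks are pairwise disjoint and cover U, so the missing block = U \ (union of shown blocks).
Union of shown blocks: {1, 2, 4, 6, 7, 8}
Missing block = U \ (union) = {3, 5}

{3, 5}


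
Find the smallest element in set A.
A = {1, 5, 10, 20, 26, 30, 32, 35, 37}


Set A = {1, 5, 10, 20, 26, 30, 32, 35, 37}
Elements in ascending order: 1, 5, 10, 20, 26, 30, 32, 35, 37
The smallest element is 1.

1


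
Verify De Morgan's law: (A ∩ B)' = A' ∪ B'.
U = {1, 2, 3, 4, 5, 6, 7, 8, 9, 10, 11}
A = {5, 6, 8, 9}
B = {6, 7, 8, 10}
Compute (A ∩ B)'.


U = {1, 2, 3, 4, 5, 6, 7, 8, 9, 10, 11}
A = {5, 6, 8, 9}, B = {6, 7, 8, 10}
A ∩ B = {6, 8}
(A ∩ B)' = U \ (A ∩ B) = {1, 2, 3, 4, 5, 7, 9, 10, 11}
Verification via A' ∪ B': A' = {1, 2, 3, 4, 7, 10, 11}, B' = {1, 2, 3, 4, 5, 9, 11}
A' ∪ B' = {1, 2, 3, 4, 5, 7, 9, 10, 11} ✓

{1, 2, 3, 4, 5, 7, 9, 10, 11}


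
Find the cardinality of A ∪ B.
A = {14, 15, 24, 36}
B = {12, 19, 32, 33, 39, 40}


Set A = {14, 15, 24, 36}, |A| = 4
Set B = {12, 19, 32, 33, 39, 40}, |B| = 6
A ∩ B = {}, |A ∩ B| = 0
|A ∪ B| = |A| + |B| - |A ∩ B| = 4 + 6 - 0 = 10

10


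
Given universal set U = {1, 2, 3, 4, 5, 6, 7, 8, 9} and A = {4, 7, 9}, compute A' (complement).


Universal set U = {1, 2, 3, 4, 5, 6, 7, 8, 9}
Set A = {4, 7, 9}
A' = U \ A = elements in U but not in A
Checking each element of U:
1 (not in A, include), 2 (not in A, include), 3 (not in A, include), 4 (in A, exclude), 5 (not in A, include), 6 (not in A, include), 7 (in A, exclude), 8 (not in A, include), 9 (in A, exclude)
A' = {1, 2, 3, 5, 6, 8}

{1, 2, 3, 5, 6, 8}


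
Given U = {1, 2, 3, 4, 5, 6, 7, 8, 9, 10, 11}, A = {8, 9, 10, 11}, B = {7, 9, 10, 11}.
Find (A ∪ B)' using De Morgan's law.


U = {1, 2, 3, 4, 5, 6, 7, 8, 9, 10, 11}
A = {8, 9, 10, 11}, B = {7, 9, 10, 11}
A ∪ B = {7, 8, 9, 10, 11}
(A ∪ B)' = U \ (A ∪ B) = {1, 2, 3, 4, 5, 6}
Verification via A' ∩ B': A' = {1, 2, 3, 4, 5, 6, 7}, B' = {1, 2, 3, 4, 5, 6, 8}
A' ∩ B' = {1, 2, 3, 4, 5, 6} ✓

{1, 2, 3, 4, 5, 6}


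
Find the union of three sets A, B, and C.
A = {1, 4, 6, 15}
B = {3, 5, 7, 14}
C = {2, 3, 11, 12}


Set A = {1, 4, 6, 15}
Set B = {3, 5, 7, 14}
Set C = {2, 3, 11, 12}
First, A ∪ B = {1, 3, 4, 5, 6, 7, 14, 15}
Then, (A ∪ B) ∪ C = {1, 2, 3, 4, 5, 6, 7, 11, 12, 14, 15}

{1, 2, 3, 4, 5, 6, 7, 11, 12, 14, 15}


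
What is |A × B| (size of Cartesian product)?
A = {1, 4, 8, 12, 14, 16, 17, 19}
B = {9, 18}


Set A = {1, 4, 8, 12, 14, 16, 17, 19} has 8 elements.
Set B = {9, 18} has 2 elements.
|A × B| = |A| × |B| = 8 × 2 = 16

16


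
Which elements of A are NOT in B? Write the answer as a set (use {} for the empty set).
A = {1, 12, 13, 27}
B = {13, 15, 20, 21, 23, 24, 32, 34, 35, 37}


Set A = {1, 12, 13, 27}
Set B = {13, 15, 20, 21, 23, 24, 32, 34, 35, 37}
Check each element of A against B:
1 ∉ B (include), 12 ∉ B (include), 13 ∈ B, 27 ∉ B (include)
Elements of A not in B: {1, 12, 27}

{1, 12, 27}


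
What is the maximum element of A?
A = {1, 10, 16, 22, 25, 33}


Set A = {1, 10, 16, 22, 25, 33}
Elements in ascending order: 1, 10, 16, 22, 25, 33
The largest element is 33.

33


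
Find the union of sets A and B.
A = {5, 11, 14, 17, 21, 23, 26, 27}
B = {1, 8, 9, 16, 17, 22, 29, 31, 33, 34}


Set A = {5, 11, 14, 17, 21, 23, 26, 27}
Set B = {1, 8, 9, 16, 17, 22, 29, 31, 33, 34}
A ∪ B includes all elements in either set.
Elements from A: {5, 11, 14, 17, 21, 23, 26, 27}
Elements from B not already included: {1, 8, 9, 16, 22, 29, 31, 33, 34}
A ∪ B = {1, 5, 8, 9, 11, 14, 16, 17, 21, 22, 23, 26, 27, 29, 31, 33, 34}

{1, 5, 8, 9, 11, 14, 16, 17, 21, 22, 23, 26, 27, 29, 31, 33, 34}


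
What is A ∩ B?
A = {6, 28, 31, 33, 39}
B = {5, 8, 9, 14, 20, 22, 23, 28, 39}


Set A = {6, 28, 31, 33, 39}
Set B = {5, 8, 9, 14, 20, 22, 23, 28, 39}
A ∩ B includes only elements in both sets.
Check each element of A against B:
6 ✗, 28 ✓, 31 ✗, 33 ✗, 39 ✓
A ∩ B = {28, 39}

{28, 39}


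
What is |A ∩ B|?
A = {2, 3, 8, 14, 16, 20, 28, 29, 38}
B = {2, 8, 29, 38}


Set A = {2, 3, 8, 14, 16, 20, 28, 29, 38}
Set B = {2, 8, 29, 38}
A ∩ B = {2, 8, 29, 38}
|A ∩ B| = 4

4


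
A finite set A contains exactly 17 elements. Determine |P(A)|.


The set has 17 elements.
The power set contains all possible subsets.
|P(A)| = 2^|A| = 2^17 = 131072

131072


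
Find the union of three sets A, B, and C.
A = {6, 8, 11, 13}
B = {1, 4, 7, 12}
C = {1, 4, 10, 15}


Set A = {6, 8, 11, 13}
Set B = {1, 4, 7, 12}
Set C = {1, 4, 10, 15}
First, A ∪ B = {1, 4, 6, 7, 8, 11, 12, 13}
Then, (A ∪ B) ∪ C = {1, 4, 6, 7, 8, 10, 11, 12, 13, 15}

{1, 4, 6, 7, 8, 10, 11, 12, 13, 15}


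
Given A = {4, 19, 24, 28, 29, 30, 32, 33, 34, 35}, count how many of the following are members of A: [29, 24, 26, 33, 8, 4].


Set A = {4, 19, 24, 28, 29, 30, 32, 33, 34, 35}
Candidates: [29, 24, 26, 33, 8, 4]
Check each candidate:
29 ∈ A, 24 ∈ A, 26 ∉ A, 33 ∈ A, 8 ∉ A, 4 ∈ A
Count of candidates in A: 4

4


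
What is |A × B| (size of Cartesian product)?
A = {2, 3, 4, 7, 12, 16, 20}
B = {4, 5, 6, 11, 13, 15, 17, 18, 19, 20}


Set A = {2, 3, 4, 7, 12, 16, 20} has 7 elements.
Set B = {4, 5, 6, 11, 13, 15, 17, 18, 19, 20} has 10 elements.
|A × B| = |A| × |B| = 7 × 10 = 70

70


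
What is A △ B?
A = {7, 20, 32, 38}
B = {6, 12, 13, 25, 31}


Set A = {7, 20, 32, 38}
Set B = {6, 12, 13, 25, 31}
A △ B = (A \ B) ∪ (B \ A)
Elements in A but not B: {7, 20, 32, 38}
Elements in B but not A: {6, 12, 13, 25, 31}
A △ B = {6, 7, 12, 13, 20, 25, 31, 32, 38}

{6, 7, 12, 13, 20, 25, 31, 32, 38}


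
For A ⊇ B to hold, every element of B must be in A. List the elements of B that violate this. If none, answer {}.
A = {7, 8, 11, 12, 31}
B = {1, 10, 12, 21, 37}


Set A = {7, 8, 11, 12, 31}
Set B = {1, 10, 12, 21, 37}
Check each element of B against A:
1 ∉ A (include), 10 ∉ A (include), 12 ∈ A, 21 ∉ A (include), 37 ∉ A (include)
Elements of B not in A: {1, 10, 21, 37}

{1, 10, 21, 37}


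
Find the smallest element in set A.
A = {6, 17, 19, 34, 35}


Set A = {6, 17, 19, 34, 35}
Elements in ascending order: 6, 17, 19, 34, 35
The smallest element is 6.

6


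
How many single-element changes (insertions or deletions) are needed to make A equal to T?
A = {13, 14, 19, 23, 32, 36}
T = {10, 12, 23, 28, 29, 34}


Set A = {13, 14, 19, 23, 32, 36}
Set T = {10, 12, 23, 28, 29, 34}
Elements to remove from A (in A, not in T): {13, 14, 19, 32, 36} → 5 removals
Elements to add to A (in T, not in A): {10, 12, 28, 29, 34} → 5 additions
Total edits = 5 + 5 = 10

10


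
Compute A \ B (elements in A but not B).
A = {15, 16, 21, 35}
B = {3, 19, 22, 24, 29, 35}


Set A = {15, 16, 21, 35}
Set B = {3, 19, 22, 24, 29, 35}
A \ B includes elements in A that are not in B.
Check each element of A:
15 (not in B, keep), 16 (not in B, keep), 21 (not in B, keep), 35 (in B, remove)
A \ B = {15, 16, 21}

{15, 16, 21}


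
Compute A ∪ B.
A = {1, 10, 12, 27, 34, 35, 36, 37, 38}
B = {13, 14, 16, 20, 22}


Set A = {1, 10, 12, 27, 34, 35, 36, 37, 38}
Set B = {13, 14, 16, 20, 22}
A ∪ B includes all elements in either set.
Elements from A: {1, 10, 12, 27, 34, 35, 36, 37, 38}
Elements from B not already included: {13, 14, 16, 20, 22}
A ∪ B = {1, 10, 12, 13, 14, 16, 20, 22, 27, 34, 35, 36, 37, 38}

{1, 10, 12, 13, 14, 16, 20, 22, 27, 34, 35, 36, 37, 38}


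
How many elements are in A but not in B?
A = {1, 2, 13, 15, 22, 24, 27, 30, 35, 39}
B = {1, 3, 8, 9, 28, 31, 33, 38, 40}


Set A = {1, 2, 13, 15, 22, 24, 27, 30, 35, 39}
Set B = {1, 3, 8, 9, 28, 31, 33, 38, 40}
A \ B = {2, 13, 15, 22, 24, 27, 30, 35, 39}
|A \ B| = 9

9


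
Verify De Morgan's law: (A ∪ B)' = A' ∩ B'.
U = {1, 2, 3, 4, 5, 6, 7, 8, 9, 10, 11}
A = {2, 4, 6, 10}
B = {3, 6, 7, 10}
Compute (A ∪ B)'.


U = {1, 2, 3, 4, 5, 6, 7, 8, 9, 10, 11}
A = {2, 4, 6, 10}, B = {3, 6, 7, 10}
A ∪ B = {2, 3, 4, 6, 7, 10}
(A ∪ B)' = U \ (A ∪ B) = {1, 5, 8, 9, 11}
Verification via A' ∩ B': A' = {1, 3, 5, 7, 8, 9, 11}, B' = {1, 2, 4, 5, 8, 9, 11}
A' ∩ B' = {1, 5, 8, 9, 11} ✓

{1, 5, 8, 9, 11}


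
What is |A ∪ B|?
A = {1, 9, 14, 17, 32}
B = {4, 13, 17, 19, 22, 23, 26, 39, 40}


Set A = {1, 9, 14, 17, 32}, |A| = 5
Set B = {4, 13, 17, 19, 22, 23, 26, 39, 40}, |B| = 9
A ∩ B = {17}, |A ∩ B| = 1
|A ∪ B| = |A| + |B| - |A ∩ B| = 5 + 9 - 1 = 13

13


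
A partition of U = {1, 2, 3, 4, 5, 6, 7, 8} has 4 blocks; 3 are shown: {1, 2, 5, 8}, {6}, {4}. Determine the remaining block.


U = {1, 2, 3, 4, 5, 6, 7, 8}
Shown blocks: {1, 2, 5, 8}, {6}, {4}
A partition's blocks are pairwise disjoint and cover U, so the missing block = U \ (union of shown blocks).
Union of shown blocks: {1, 2, 4, 5, 6, 8}
Missing block = U \ (union) = {3, 7}

{3, 7}


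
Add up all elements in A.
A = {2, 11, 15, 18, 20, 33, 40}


Set A = {2, 11, 15, 18, 20, 33, 40}
Sum = 2 + 11 + 15 + 18 + 20 + 33 + 40 = 139

139


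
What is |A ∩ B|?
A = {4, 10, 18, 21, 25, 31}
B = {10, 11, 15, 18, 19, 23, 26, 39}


Set A = {4, 10, 18, 21, 25, 31}
Set B = {10, 11, 15, 18, 19, 23, 26, 39}
A ∩ B = {10, 18}
|A ∩ B| = 2

2


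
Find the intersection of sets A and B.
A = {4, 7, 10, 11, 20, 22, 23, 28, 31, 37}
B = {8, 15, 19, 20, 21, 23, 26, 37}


Set A = {4, 7, 10, 11, 20, 22, 23, 28, 31, 37}
Set B = {8, 15, 19, 20, 21, 23, 26, 37}
A ∩ B includes only elements in both sets.
Check each element of A against B:
4 ✗, 7 ✗, 10 ✗, 11 ✗, 20 ✓, 22 ✗, 23 ✓, 28 ✗, 31 ✗, 37 ✓
A ∩ B = {20, 23, 37}

{20, 23, 37}


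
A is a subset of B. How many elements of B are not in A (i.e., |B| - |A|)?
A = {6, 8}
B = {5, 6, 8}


Set A = {6, 8}, |A| = 2
Set B = {5, 6, 8}, |B| = 3
Since A ⊆ B: B \ A = {5}
|B| - |A| = 3 - 2 = 1

1
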